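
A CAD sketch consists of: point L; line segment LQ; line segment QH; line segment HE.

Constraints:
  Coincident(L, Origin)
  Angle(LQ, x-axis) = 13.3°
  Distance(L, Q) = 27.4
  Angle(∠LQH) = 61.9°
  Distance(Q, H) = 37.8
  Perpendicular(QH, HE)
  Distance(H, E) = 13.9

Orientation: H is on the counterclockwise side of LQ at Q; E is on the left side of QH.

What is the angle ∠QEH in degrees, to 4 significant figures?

69.81°

L is at the origin; LQ runs at 13.3° with length 27.4, so Q = 27.4·(cos 13.3°, sin 13.3°) = (26.67, 6.303). ∠LQH = 61.9°, so QH runs at 13.3° + (180° − 61.9°) = 131.4° from the x-axis; with |QH| = 37.8, H = Q + 37.8·(cos 131.4°, sin 131.4°) = (1.668, 34.66). QH ⟂ HE; with |HE| = 13.9 on the left of QH, E = H + 13.9·(-0.7501, -0.6613) = (-8.759, 25.47). Then cos ∠QEH = EQ·EH / (|EQ||EH|), giving 69.81°.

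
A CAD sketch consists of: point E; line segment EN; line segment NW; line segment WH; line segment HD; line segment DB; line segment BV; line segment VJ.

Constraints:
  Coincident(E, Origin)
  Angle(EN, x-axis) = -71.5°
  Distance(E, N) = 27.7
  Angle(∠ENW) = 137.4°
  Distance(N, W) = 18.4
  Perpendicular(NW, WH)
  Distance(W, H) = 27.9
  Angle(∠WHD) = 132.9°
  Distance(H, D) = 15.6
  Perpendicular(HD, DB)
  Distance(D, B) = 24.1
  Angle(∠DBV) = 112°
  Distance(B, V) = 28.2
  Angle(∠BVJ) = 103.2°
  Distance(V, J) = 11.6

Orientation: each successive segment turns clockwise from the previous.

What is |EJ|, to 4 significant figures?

40.21

E is at the origin; EN runs at -71.5° with length 27.7, so N = (8.789, -26.27). ∠ENW = 137.4° gives NW at -114.1° from the x-axis; with |NW| = 18.4, W = (1.276, -43.06). NW ⟂ WH, so WH runs at 155.9°; with |WH| = 27.9, H = (-24.19, -31.67). ∠WHD = 132.9° gives HD at 108.8° from the x-axis; with |HD| = 15.6, D = (-29.22, -16.90). The perpendicularity gives DB at right angles to HD, so DB runs at 18.80°; with |DB| = 24.1, B = (-6.405, -9.138). ∠DBV = 112.0° gives BV at -49.20° from the x-axis; with |BV| = 28.2, V = (12.02, -30.49). ∠BVJ = 103.2° gives VJ at -126.0° from the x-axis; with |VJ| = 11.6, J = (5.203, -39.87). Then |EJ| = |J − E| = 40.21.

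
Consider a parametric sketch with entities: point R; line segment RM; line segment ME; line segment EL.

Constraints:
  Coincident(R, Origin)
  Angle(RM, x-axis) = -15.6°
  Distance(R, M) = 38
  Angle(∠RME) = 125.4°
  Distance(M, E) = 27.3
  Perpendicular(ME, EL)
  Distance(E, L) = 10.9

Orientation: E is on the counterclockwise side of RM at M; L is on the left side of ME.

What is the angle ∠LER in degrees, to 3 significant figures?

57.9°

∠RME = 125.4°, so ME runs at -15.6° + (180° − 125.4°) = 39.0° from the x-axis; with |ME| = 27.3, E = M + 27.3·(cos 39.0°, sin 39.0°) = (57.8, 6.96). ME ⟂ EL; with |EL| = 10.9 on the left of ME, L = E + 10.9·(-0.629, 0.777) = (51.0, 15.4). Then cos ∠LER = EL·ER / (|EL||ER|), giving 57.9°.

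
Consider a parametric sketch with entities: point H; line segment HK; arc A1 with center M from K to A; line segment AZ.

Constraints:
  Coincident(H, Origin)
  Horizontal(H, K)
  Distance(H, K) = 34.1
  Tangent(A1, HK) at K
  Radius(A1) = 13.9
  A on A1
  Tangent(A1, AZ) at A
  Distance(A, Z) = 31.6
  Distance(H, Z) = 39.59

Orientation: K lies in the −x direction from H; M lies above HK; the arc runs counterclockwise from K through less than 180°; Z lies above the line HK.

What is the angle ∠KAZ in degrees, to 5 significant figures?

145.56°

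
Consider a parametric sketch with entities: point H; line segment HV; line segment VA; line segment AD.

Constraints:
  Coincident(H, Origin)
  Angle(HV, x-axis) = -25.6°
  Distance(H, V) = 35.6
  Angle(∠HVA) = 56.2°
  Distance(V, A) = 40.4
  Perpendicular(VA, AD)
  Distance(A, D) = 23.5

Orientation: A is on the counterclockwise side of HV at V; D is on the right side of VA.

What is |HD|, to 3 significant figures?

56.9

H is at the origin; HV runs at -25.6° with length 35.6, so V = 35.6·(cos -25.6°, sin -25.6°) = (32.1, -15.4). ∠HVA = 56.2°, so VA runs at -25.6° + (180° − 56.2°) = 98.2° from the x-axis; with |VA| = 40.4, A = V + 40.4·(cos 98.2°, sin 98.2°) = (26.3, 24.6). The perpendicularity gives AD at right angles to VA; with |AD| = 23.5 on the right of VA, D = A + 23.5·(0.990, 0.143) = (49.6, 28.0). Then |HD| = |D − H| = 56.9.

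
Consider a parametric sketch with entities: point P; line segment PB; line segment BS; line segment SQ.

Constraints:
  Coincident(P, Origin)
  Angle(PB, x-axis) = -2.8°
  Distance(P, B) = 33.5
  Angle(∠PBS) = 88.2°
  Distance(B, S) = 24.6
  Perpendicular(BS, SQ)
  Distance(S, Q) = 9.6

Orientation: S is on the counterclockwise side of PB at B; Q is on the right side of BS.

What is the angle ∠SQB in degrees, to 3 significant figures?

68.7°

P is at the origin; PB runs at -2.8° with length 33.5, so B = 33.5·(cos -2.8°, sin -2.8°) = (33.5, -1.64). ∠PBS = 88.2°, so BS runs at -2.8° + (180° − 88.2°) = 89.0° from the x-axis; with |BS| = 24.6, S = B + 24.6·(cos 89.0°, sin 89.0°) = (33.9, 23.0). The perpendicularity gives SQ at right angles to BS; with |SQ| = 9.6 on the right of BS, Q = S + 9.6·(1.00, -0.0175) = (43.5, 22.8). Then cos ∠SQB = QS·QB / (|QS||QB|), giving 68.7°.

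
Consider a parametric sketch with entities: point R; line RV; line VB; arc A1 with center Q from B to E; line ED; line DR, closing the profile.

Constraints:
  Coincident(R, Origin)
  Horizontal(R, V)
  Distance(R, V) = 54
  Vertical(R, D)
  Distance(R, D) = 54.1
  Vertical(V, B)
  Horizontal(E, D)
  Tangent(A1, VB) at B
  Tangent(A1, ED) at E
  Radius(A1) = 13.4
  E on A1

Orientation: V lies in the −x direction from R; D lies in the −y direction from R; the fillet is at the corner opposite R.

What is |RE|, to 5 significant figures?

67.640

R is at the origin; R and V share the same y with |RV| = 54.0 and V on the −x side, so V = (-54.000, 0.0000). RD is vertical with |RD| = 54.1 and D on the −y side, so D = (0.0000, -54.100). The virtual corner opposite R is at (-54.000, -54.100). Since A1 is tangent to VB there, QB ⟂ VB and A1 meets ED tangentially, so QE is at right angles to ED, with radius 13.4, so the center Q sits 13.4 in from both sides at Q = (-40.600, -40.700). That places the tangent points at B = (-54.000, -40.700) on VB and E = (-40.600, -54.100) on ED. Then |RE| = |E − R| = 67.640.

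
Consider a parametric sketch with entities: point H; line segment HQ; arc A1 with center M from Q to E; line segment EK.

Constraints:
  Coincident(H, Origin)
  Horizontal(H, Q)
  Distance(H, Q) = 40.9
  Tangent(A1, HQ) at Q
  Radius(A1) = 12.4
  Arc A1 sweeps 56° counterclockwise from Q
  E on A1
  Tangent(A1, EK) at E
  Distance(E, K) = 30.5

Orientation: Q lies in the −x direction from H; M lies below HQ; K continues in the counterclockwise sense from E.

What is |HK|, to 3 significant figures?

74.8

On A1, Q sits at bearing 90° from M; a 56° counterclockwise sweep puts E at bearing 146°, so E = M + 12.4·(cos 146°, sin 146°) = (-51.2, -5.47). Since A1 is tangent to EK there, ME ⟂ EK, so EK runs along (−sin 146°, cos 146°); with |EK| = 30.5, K = (-68.2, -30.8). Then |HK| = |K − H| = 74.8.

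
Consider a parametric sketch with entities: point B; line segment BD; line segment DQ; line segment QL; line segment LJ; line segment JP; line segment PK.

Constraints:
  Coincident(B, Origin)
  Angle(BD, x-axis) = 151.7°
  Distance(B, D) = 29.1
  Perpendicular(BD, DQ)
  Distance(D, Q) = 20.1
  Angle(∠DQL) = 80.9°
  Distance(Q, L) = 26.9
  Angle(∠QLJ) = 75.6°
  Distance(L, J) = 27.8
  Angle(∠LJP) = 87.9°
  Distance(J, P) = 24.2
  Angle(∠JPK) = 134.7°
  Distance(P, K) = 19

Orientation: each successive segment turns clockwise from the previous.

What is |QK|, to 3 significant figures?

12.6

B is at the origin; BD runs at 151.7° with length 29.1, so D = (-25.6, 13.8). BD is perpendicular to DQ, so DQ runs at 61.7°; with |DQ| = 20.1, Q = (-16.1, 31.5). ∠DQL = 80.9° gives QL at -37.4° from the x-axis; with |QL| = 26.9, L = (5.28, 15.2). ∠QLJ = 75.6° gives LJ at -142° from the x-axis; with |LJ| = 27.8, J = (-16.6, -2.04). ∠LJP = 87.9° gives JP at 126° from the x-axis; with |JP| = 24.2, P = (-30.8, 17.5). ∠JPK = 134.7° gives PK at 80.8° from the x-axis; with |PK| = 19.0, K = (-27.8, 36.3). Then |QK| = |K − Q| = 12.6.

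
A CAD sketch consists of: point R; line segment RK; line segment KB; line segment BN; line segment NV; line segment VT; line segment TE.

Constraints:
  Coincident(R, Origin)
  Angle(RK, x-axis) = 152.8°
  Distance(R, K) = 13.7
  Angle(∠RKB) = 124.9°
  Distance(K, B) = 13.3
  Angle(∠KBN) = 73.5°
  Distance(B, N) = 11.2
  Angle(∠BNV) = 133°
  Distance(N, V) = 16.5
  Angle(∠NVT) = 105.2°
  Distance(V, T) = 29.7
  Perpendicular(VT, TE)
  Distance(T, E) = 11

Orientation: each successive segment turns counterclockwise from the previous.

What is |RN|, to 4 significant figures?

17.96

R is at the origin; RK runs at 152.8° with length 13.7, so K = (-12.19, 6.262). ∠RKB = 124.9° gives KB at -152.1° from the x-axis; with |KB| = 13.3, B = (-23.94, 0.03878). ∠KBN = 73.5° gives BN at -45.60° from the x-axis; with |BN| = 11.2, N = (-16.10, -7.963). Then |RN| = |N − R| = 17.96.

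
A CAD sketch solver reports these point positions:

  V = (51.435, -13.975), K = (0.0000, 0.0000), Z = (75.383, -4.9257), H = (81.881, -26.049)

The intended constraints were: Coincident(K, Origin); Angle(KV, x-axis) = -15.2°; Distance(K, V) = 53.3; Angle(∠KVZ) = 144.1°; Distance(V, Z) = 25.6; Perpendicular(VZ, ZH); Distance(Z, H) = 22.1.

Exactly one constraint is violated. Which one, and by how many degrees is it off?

Perpendicular(VZ, ZH) — off by 3.60°.

K = (0.00, 0.00) ✓; KV at -15.20° ✓; |KV| = 53.30 ✓; ∠KVZ = 144.1° ✓; |VZ| = 25.60 ✓; ∠(VZ, ZH) = 93.60° ✗; |ZH| = 22.10 ✓.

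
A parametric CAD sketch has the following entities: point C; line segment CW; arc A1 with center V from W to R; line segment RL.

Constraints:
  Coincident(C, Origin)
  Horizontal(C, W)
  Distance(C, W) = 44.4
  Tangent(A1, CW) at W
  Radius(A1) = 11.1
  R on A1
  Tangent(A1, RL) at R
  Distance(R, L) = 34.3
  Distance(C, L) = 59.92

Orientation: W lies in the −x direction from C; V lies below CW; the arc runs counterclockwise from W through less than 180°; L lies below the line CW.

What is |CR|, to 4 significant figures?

56.58

Checks: |VW| = 11.10 ✓; |VR| = 11.10 ✓; ∠(VR, RL) = 90.00° ✓; |RL| = 34.30 ✓; |CL| = 59.92 ✓.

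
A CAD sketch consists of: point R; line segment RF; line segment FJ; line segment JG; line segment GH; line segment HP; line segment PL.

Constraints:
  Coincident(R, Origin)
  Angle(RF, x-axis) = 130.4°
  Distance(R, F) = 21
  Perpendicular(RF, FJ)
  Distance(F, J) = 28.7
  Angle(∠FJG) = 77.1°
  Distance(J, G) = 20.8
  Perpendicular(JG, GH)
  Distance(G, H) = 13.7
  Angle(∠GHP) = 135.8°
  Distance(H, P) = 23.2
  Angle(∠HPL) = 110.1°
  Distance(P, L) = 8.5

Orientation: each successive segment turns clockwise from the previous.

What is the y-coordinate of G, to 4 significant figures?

16.14

RF is perpendicular to FJ, so FJ runs at 40.40°; with |FJ| = 28.7, J = (8.246, 34.59). ∠FJG = 77.1° gives JG at -62.50° from the x-axis; with |JG| = 20.8, G = (17.85, 16.14). So G.y = 16.14.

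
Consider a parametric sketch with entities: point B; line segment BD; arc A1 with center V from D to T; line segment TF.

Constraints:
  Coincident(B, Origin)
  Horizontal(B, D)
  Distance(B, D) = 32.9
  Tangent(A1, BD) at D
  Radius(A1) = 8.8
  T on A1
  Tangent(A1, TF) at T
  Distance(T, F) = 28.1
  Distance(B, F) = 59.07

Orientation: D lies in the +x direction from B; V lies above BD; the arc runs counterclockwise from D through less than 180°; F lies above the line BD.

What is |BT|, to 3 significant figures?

41.9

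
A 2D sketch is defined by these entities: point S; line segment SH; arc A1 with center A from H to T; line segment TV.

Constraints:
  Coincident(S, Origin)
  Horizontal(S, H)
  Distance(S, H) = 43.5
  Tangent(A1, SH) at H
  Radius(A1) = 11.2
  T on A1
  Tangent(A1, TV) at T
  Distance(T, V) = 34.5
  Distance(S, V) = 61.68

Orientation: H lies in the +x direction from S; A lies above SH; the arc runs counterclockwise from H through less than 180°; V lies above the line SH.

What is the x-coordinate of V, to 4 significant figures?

39.63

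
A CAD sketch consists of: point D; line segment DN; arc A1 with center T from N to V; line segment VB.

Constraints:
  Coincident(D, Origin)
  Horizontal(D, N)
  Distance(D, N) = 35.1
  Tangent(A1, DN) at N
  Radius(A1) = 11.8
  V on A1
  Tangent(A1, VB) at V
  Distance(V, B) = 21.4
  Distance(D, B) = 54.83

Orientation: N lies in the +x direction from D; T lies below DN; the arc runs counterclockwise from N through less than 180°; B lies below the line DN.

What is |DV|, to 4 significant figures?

33.55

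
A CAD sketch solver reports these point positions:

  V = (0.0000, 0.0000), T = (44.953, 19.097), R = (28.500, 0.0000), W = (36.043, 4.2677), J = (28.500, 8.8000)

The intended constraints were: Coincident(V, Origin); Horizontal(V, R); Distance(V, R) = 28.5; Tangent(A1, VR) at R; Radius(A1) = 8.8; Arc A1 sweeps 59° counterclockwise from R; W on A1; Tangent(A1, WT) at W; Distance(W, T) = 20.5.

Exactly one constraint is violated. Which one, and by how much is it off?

Distance(W, T) = 20.5 — off by 3.20.

V = (0.00, 0.00) ✓; V.y = 0.00, R.y = 0.00 ✓; |VR| = 28.50 ✓; ∠(JR, RV) = 90.00° ✓; |JR| = 8.800 ✓; bearing(J→W) − bearing(J→R) = 59.00° ✓; |JW| = 8.800 ✓; ∠(JW, WT) = 90.00° ✓; |WT| = 17.30 ✗.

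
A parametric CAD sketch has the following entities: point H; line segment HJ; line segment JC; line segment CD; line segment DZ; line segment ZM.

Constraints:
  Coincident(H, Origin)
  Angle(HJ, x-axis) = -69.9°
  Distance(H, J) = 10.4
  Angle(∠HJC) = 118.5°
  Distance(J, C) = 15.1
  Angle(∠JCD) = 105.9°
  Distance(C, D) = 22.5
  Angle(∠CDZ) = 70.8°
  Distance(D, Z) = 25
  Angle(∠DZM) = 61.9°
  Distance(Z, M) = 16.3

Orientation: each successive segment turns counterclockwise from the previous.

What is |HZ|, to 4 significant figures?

11.13

H is at the origin; HJ runs at -69.9° with length 10.4, so J = (3.574, -9.767). ∠HJC = 118.5° gives JC at -8.400° from the x-axis; with |JC| = 15.1, C = (18.51, -11.97). ∠JCD = 105.9° gives CD at 65.70° from the x-axis; with |CD| = 22.5, D = (27.77, 8.534). ∠CDZ = 70.8° gives DZ at 174.9° from the x-axis; with |DZ| = 25.0, Z = (2.870, 10.76). Then |HZ| = |Z − H| = 11.13.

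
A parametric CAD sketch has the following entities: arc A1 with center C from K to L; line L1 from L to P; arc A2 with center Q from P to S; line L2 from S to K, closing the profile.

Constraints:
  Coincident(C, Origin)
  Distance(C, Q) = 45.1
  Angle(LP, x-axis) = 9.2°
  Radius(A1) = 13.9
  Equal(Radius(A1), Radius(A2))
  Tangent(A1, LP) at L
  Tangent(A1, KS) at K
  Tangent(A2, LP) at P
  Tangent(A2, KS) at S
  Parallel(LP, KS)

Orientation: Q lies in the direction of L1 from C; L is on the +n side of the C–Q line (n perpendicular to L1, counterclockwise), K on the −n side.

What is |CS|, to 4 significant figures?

47.19

Tangency of A1 to both parallel lines with radius 13.9 puts L and K at C ± 13.9·n: L = (-2.222, 13.72), K = (2.222, -13.72). Equal radii place P and S the same way about Q: P = Q + 13.9·n = (42.30, 20.93), S = Q − 13.9·n = (46.74, -6.511). Then |CS| = |S − C| = 47.19.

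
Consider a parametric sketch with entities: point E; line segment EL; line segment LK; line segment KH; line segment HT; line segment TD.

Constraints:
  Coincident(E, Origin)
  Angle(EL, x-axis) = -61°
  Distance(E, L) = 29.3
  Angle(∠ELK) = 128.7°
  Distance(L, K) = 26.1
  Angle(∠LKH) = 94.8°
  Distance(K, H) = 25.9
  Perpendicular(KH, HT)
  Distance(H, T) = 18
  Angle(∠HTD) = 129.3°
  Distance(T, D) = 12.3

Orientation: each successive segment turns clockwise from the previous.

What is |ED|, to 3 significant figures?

20.6

E is at the origin; EL runs at -61.0° with length 29.3, so L = (14.2, -25.6). ∠ELK = 128.7° gives LK at -112° from the x-axis; with |LK| = 26.1, K = (4.30, -49.8). ∠LKH = 94.8° gives KH at 162° from the x-axis; with |KH| = 25.9, H = (-20.4, -42.0). The perpendicularity gives HT at right angles to KH, so HT runs at 72.5°; with |HT| = 18.0, T = (-15.0, -24.8). ∠HTD = 129.3° gives TD at 21.8° from the x-axis; with |TD| = 12.3, D = (-3.57, -20.3). Then |ED| = |D − E| = 20.6.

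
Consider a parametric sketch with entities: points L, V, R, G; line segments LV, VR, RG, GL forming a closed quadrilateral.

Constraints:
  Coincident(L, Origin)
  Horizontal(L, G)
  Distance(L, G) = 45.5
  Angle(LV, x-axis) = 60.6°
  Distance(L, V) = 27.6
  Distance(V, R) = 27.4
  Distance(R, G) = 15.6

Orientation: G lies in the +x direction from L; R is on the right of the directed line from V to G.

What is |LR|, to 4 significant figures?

30.13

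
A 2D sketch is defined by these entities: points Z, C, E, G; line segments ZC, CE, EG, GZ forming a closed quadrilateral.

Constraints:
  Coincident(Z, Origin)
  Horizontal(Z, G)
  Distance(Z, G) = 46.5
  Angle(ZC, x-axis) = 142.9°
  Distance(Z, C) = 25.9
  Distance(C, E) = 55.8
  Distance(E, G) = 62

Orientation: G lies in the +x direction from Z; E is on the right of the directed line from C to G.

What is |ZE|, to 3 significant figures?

37.4

Checks: |CE| = 55.80 ✓; |EG| = 62.00 ✓.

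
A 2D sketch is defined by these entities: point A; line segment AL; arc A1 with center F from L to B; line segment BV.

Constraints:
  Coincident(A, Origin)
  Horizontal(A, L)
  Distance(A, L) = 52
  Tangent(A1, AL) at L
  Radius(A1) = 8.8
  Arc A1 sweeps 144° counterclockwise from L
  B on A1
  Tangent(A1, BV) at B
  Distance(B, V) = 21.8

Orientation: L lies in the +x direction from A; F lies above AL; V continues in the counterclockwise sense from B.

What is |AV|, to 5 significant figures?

48.874

A is at the origin; A and L share the same y with |AL| = 52.0 and L on the +x side, so L = (52.000, 0.0000). A1 meets AL tangentially, so FL is at right angles to AL, so F = L + (0, 8.8) = (52.000, 8.8000). On A1, L sits at bearing -90° from F; a 144° counterclockwise sweep puts B at bearing 54°, so B = F + 8.8·(cos 54°, sin 54°) = (57.173, 15.919). A1 meets BV tangentially, so FB is at right angles to BV, so BV runs along (−sin 54°, cos 54°); with |BV| = 21.8, V = (39.536, 28.733). Then |AV| = |V − A| = 48.874.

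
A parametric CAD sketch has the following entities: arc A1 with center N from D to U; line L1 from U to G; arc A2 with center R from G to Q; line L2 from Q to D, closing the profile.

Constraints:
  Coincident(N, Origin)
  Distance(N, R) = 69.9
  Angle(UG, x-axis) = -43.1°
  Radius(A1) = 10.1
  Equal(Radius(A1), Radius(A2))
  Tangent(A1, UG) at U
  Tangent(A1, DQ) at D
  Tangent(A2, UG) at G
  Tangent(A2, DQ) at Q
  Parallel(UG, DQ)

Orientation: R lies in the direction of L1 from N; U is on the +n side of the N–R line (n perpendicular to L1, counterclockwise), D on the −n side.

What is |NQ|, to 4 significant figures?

70.63

The slot axis is L1's direction at -43.1°, so u = (cos -43.1°, sin -43.1°) = (0.7302, -0.6833) and n = (−sin -43.1°, cos -43.1°) = (0.6833, 0.7302). N is at the origin and R lies 69.9 along u from N, so R = 69.9·u = (51.04, -47.76). Tangency of A1 to both parallel lines with radius 10.1 puts U and D at N ± 10.1·n: U = (6.901, 7.375), D = (-6.901, -7.375). Equal radii place G and Q the same way about R: G = R + 10.1·n = (57.94, -40.39), Q = R − 10.1·n = (44.14, -55.14). Then |NQ| = |Q − N| = 70.63.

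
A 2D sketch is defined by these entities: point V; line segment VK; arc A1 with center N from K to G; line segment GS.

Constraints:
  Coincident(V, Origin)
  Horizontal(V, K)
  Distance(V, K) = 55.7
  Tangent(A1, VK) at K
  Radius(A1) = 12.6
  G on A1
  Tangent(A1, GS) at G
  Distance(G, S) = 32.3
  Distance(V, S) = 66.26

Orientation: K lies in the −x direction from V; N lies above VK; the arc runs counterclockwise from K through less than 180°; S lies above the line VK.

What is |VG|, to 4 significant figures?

45.50

Checks: |NG| = 12.60 ✓; ∠(NG, GS) = 90.00° ✓; |GS| = 32.30 ✓; |VS| = 66.26 ✓.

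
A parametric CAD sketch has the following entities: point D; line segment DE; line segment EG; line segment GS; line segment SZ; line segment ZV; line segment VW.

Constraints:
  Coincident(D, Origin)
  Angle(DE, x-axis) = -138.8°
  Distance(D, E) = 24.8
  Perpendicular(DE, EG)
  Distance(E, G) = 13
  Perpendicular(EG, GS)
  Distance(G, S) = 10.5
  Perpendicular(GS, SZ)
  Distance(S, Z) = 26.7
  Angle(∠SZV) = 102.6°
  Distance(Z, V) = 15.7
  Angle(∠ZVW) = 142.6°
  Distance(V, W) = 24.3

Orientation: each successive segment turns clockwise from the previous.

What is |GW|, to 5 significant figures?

33.465

D is at the origin; DE runs at -138.8° with length 24.8, so E = (-18.660, -16.335). DE is perpendicular to EG, so EG runs at 131.20°; with |EG| = 13.0, G = (-27.223, -6.5541). EG is perpendicular to GS, so GS runs at 41.200°; with |GS| = 10.5, S = (-19.322, 0.36213). GS is perpendicular to SZ, so SZ runs at -48.800°; with |SZ| = 26.7, Z = (-1.7355, -19.727). ∠SZV = 102.6° gives ZV at -126.20° from the x-axis; with |ZV| = 15.7, V = (-11.008, -32.397). ∠ZVW = 142.6° gives VW at -163.60° from the x-axis; with |VW| = 24.3, W = (-34.319, -39.258). Then |GW| = |W − G| = 33.465.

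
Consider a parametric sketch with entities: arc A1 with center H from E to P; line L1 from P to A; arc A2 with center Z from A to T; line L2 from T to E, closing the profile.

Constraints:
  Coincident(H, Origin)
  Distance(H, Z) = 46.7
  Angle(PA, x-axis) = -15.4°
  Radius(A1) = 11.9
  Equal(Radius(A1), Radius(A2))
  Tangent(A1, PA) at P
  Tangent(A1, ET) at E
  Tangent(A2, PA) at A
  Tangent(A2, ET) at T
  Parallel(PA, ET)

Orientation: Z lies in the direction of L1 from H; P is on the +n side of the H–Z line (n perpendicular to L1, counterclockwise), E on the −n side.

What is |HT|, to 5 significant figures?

48.192

The slot axis is L1's direction at -15.4°, so u = (cos -15.4°, sin -15.4°) = (0.96410, -0.26556) and n = (−sin -15.4°, cos -15.4°) = (0.26556, 0.96410). H is at the origin and Z lies 46.7 along u from H, so Z = 46.7·u = (45.023, -12.401). Tangency of A1 to both parallel lines with radius 11.9 puts P and E at H ± 11.9·n: P = (3.1601, 11.473), E = (-3.1601, -11.473). Equal radii place A and T the same way about Z: A = Z + 11.9·n = (48.183, -0.92874), T = Z − 11.9·n = (41.863, -23.874). Then |HT| = |T − H| = 48.192.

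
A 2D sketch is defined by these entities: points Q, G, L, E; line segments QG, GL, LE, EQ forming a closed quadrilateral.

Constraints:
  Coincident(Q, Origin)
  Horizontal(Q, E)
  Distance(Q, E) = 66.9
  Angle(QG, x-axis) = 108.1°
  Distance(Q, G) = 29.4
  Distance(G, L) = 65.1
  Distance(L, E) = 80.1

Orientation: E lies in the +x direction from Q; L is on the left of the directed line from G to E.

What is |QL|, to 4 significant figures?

82.76

Q is at the origin; Q and E share the same y with |QE| = 66.9 and E in +x, so E = (66.9, 0). QG runs at 108.1° with |QG| = 29.4, so G = (-9.134, 27.95). L is determined by |GL| = 65.1 and |LE| = 80.1 together: it lies at the intersection of circle(G, 65.1) and circle(E, 80.1). With |GE| = 81.01, the foot of the radical line on GE is 27.06 from G and the perpendicular offset is √(65.1² − 27.06²) = 59.21. Taking the left-of-GE solution: L = (36.69, 74.18).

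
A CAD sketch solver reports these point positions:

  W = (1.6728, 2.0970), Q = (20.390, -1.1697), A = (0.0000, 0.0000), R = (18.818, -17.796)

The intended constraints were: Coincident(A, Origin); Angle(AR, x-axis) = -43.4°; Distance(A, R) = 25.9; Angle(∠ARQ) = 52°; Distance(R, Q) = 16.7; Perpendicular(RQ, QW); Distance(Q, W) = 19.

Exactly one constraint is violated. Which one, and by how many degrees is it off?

Perpendicular(RQ, QW) — off by 4.50°.

A = (0.00, 0.00) ✓; AR at -43.40° ✓; |AR| = 25.90 ✓; ∠ARQ = 52.00° ✓; |RQ| = 16.70 ✓; ∠(RQ, QW) = 85.50° ✗; |QW| = 19.00 ✓.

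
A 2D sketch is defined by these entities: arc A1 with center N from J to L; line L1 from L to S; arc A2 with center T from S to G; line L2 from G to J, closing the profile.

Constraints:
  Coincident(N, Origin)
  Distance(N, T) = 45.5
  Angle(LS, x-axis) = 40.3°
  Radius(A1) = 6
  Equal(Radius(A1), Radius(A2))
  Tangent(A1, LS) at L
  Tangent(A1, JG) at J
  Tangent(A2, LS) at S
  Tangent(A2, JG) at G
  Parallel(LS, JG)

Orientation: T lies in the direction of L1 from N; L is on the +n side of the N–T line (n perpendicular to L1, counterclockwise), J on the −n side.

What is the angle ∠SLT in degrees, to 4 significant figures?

7.512°

Tangency of A1 to both parallel lines with radius 6.0 puts L and J at N ± 6.0·n: L = (-3.881, 4.576), J = (3.881, -4.576). Equal radii place S and G the same way about T: S = T + 6.0·n = (30.82, 34.00), G = T − 6.0·n = (38.58, 24.85). Then cos ∠SLT = LS·LT / (|LS||LT|), giving 7.512°.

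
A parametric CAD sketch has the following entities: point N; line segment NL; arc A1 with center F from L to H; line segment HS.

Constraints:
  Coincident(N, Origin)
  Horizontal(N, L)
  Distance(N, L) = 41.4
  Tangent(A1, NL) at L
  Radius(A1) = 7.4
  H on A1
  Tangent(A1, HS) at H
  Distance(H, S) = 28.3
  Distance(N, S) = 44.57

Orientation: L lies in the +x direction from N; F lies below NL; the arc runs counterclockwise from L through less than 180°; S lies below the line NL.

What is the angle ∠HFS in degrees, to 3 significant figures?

75.3°

N is at the origin; NL is horizontal with |NL| = 41.4 and L on the +x side, so L = (41.4, 0.00). The tangent condition forces FL to be normal to NL, so F = L + (0, -7.4) = (41.4, -7.40). Since FH ⟂ HS (tangency), |FS| = √(7.4² + 28.3²) = 29.3 regardless of where H sits on A1. So S lies on both circle(N, 44.57) and circle(F, 29.3); the below-NL intersection is S = (29.0, -33.9). H is the foot of the tangent from S: H = (34.1, -6.05).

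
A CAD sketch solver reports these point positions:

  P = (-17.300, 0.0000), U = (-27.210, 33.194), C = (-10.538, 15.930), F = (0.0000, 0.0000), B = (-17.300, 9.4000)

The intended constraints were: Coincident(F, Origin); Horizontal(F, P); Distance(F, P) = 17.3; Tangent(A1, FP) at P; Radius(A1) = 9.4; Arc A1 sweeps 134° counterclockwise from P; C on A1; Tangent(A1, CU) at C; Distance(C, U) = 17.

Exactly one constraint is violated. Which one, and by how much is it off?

Distance(C, U) = 17 — off by 7.00.

F = (0.00, 0.00) ✓; F.y = 0.00, P.y = 0.00 ✓; |FP| = 17.30 ✓; ∠(BP, PF) = 90.00° ✓; |BP| = 9.400 ✓; bearing(B→C) − bearing(B→P) = 134.0° ✓; |BC| = 9.400 ✓; ∠(BC, CU) = 90.00° ✓; |CU| = 24.00 ✗.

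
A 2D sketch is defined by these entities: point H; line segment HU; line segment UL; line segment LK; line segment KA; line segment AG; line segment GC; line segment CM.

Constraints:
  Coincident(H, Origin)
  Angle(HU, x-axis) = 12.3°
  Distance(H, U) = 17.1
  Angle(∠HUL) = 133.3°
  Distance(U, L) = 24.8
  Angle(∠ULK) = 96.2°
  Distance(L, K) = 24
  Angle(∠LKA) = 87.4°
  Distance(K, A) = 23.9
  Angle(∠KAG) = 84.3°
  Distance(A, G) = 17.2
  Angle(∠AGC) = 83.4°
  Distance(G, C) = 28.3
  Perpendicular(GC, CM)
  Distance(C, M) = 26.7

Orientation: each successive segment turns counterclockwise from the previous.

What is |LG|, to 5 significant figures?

22.190

H is at the origin; HU runs at 12.3° with length 17.1, so U = (16.707, 3.6428). ∠HUL = 133.3° gives UL at 59.000° from the x-axis; with |UL| = 24.8, L = (29.480, 24.901). ∠ULK = 96.2° gives LK at 142.80° from the x-axis; with |LK| = 24.0, K = (10.364, 39.411). ∠LKA = 87.4° gives KA at -124.60° from the x-axis; with |KA| = 23.9, A = (-3.2078, 19.738). ∠KAG = 84.3° gives AG at -28.900° from the x-axis; with |AG| = 17.2, G = (11.850, 11.426). Then |LG| = |G − L| = 22.190.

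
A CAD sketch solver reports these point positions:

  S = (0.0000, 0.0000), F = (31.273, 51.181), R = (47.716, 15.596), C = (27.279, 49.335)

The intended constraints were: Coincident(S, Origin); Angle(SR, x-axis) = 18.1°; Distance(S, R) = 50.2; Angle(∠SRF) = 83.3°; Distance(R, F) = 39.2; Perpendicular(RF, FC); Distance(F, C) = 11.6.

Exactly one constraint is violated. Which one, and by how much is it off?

Distance(F, C) = 11.6 — off by 7.20.

S = (0.00, 0.00) ✓; SR at 18.10° ✓; |SR| = 50.20 ✓; ∠SRF = 83.30° ✓; |RF| = 39.20 ✓; ∠(RF, FC) = 90.01° ✓; |FC| = 4.400 ✗.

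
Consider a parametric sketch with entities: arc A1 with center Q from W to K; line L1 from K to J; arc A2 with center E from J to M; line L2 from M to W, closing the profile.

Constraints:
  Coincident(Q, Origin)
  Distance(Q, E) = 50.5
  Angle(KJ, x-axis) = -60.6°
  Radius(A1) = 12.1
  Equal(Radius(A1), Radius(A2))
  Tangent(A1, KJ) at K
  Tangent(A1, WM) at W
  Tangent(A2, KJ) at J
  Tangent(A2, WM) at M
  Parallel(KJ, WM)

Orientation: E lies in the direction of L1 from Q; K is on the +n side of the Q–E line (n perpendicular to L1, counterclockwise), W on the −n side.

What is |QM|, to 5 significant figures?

51.929

The slot axis is L1's direction at -60.6°, so u = (cos -60.6°, sin -60.6°) = (0.49090, -0.87121) and n = (−sin -60.6°, cos -60.6°) = (0.87121, 0.49090). Q is at the origin and E lies 50.5 along u from Q, so E = 50.5·u = (24.791, -43.996). Tangency of A1 to both parallel lines with radius 12.1 puts K and W at Q ± 12.1·n: K = (10.542, 5.9399), W = (-10.542, -5.9399). Equal radii place J and M the same way about E: J = E + 12.1·n = (35.332, -38.056), M = E − 12.1·n = (14.249, -49.936). Then |QM| = |M − Q| = 51.929.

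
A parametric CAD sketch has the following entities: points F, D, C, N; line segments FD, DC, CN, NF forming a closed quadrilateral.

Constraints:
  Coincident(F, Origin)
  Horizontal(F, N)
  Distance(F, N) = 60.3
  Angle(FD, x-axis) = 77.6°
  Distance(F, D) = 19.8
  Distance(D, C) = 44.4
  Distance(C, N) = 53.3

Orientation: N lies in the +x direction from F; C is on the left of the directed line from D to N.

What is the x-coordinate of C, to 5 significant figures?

37.864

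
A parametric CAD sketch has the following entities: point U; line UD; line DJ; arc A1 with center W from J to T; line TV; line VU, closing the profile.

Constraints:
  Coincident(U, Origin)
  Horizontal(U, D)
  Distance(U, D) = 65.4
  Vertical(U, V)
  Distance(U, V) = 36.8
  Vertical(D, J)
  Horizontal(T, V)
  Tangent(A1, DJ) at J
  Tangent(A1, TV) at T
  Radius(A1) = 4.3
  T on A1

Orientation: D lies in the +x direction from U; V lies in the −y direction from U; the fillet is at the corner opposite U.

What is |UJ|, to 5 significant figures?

73.030

U is at the origin; UD is horizontal with |UD| = 65.4 and D on the +x side, so D = (65.400, 0.0000). U and V share the same x with |UV| = 36.8 and V on the −y side, so V = (0.0000, -36.800). The virtual corner opposite U is at (65.400, -36.800). A1 meets DJ tangentially, so WJ is at right angles to DJ and since A1 is tangent to TV there, WT ⟂ TV, with radius 4.3, so the center W sits 4.3 in from both sides at W = (61.100, -32.500). That places the tangent points at J = (65.400, -32.500) on DJ and T = (61.100, -36.800) on TV. Then |UJ| = |J − U| = 73.030.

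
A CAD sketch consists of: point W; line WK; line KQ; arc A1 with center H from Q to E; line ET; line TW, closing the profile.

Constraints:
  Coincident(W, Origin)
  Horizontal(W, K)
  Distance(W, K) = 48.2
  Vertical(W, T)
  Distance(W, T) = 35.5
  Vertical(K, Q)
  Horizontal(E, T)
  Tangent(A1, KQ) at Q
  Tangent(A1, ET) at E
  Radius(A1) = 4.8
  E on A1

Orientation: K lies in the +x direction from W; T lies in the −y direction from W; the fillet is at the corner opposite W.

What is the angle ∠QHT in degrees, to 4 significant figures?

173.7°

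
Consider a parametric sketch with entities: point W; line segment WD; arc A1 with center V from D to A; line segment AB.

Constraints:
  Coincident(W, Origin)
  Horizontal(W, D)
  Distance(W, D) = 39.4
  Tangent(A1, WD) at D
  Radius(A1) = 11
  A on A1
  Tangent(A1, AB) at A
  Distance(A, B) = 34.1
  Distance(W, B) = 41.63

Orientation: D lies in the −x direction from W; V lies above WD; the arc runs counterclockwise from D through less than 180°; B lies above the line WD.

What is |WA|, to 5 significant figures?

30.012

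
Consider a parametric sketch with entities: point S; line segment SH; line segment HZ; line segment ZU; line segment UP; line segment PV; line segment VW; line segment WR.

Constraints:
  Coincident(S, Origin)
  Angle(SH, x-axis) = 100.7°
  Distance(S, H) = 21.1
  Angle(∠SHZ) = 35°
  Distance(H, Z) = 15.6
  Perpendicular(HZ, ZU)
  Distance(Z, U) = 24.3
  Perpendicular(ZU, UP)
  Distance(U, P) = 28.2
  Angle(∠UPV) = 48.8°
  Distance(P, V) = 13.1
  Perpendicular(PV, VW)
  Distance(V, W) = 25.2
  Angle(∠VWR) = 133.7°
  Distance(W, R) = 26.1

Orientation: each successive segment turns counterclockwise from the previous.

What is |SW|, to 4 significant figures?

19.08

S is at the origin; SH runs at 100.7° with length 21.1, so H = (-3.918, 20.73). ∠SHZ = 35.0° gives HZ at -114.3° from the x-axis; with |HZ| = 15.6, Z = (-10.34, 6.515). HZ ⟂ ZU, so ZU runs at -24.30°; with |ZU| = 24.3, U = (11.81, -3.485). The perpendicularity gives UP at right angles to ZU, so UP runs at 65.70°; with |UP| = 28.2, P = (23.41, 22.22). ∠UPV = 48.8° gives PV at -163.1° from the x-axis; with |PV| = 13.1, V = (10.88, 18.41). PV ⟂ VW, so VW runs at -73.10°; with |VW| = 25.2, W = (18.21, -5.703). Then |SW| = |W − S| = 19.08.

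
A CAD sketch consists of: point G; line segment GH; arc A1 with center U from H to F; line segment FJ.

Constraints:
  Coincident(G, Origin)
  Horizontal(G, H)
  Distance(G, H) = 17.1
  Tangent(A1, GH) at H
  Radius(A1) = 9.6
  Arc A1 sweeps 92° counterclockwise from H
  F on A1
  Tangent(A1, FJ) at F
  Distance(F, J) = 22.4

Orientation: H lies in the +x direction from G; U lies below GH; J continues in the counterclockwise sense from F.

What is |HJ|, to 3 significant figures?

33.5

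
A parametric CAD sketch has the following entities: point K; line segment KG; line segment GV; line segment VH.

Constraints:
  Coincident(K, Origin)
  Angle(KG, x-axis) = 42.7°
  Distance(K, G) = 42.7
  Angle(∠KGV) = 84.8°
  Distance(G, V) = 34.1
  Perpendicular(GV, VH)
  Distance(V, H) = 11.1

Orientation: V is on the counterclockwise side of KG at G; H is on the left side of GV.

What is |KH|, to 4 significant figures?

43.60

K is at the origin; KG runs at 42.7° with length 42.7, so G = 42.7·(cos 42.7°, sin 42.7°) = (31.38, 28.96). ∠KGV = 84.8°, so GV runs at 42.7° + (180° − 84.8°) = 137.9° from the x-axis; with |GV| = 34.1, V = G + 34.1·(cos 137.9°, sin 137.9°) = (6.079, 51.82). GV ⟂ VH; with |VH| = 11.1 on the left of GV, H = V + 11.1·(-0.6704, -0.7420) = (-1.362, 43.58). Then |KH| = |H − K| = 43.60.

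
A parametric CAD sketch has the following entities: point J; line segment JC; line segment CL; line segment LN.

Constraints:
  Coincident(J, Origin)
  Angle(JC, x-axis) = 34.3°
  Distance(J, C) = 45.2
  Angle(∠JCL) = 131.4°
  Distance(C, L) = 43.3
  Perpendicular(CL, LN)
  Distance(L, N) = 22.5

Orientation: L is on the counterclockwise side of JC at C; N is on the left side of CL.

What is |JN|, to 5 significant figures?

74.075

J is at the origin; JC runs at 34.3° with length 45.2, so C = 45.2·(cos 34.3°, sin 34.3°) = (37.340, 25.471). ∠JCL = 131.4°, so CL runs at 34.3° + (180° − 131.4°) = 82.900° from the x-axis; with |CL| = 43.3, L = C + 43.3·(cos 82.900°, sin 82.900°) = (42.692, 68.439). The perpendicularity gives LN at right angles to CL; with |LN| = 22.5 on the left of CL, N = L + 22.5·(-0.99233, 0.12360) = (20.364, 71.220). Then |JN| = |N − J| = 74.075.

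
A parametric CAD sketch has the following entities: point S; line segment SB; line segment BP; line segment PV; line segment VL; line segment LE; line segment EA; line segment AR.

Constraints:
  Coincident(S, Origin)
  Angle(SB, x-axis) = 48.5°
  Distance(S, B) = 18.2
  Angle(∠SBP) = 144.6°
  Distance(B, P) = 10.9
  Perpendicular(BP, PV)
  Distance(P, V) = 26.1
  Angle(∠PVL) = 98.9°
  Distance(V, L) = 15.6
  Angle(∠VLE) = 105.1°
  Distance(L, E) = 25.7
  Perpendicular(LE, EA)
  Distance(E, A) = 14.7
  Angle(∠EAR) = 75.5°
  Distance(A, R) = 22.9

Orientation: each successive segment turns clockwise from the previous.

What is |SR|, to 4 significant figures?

20.37

S is at the origin; SB runs at 48.5° with length 18.2, so B = (12.06, 13.63). ∠SBP = 144.6° gives BP at 13.10° from the x-axis; with |BP| = 10.9, P = (22.68, 16.10). BP is perpendicular to PV, so PV runs at -76.90°; with |PV| = 26.1, V = (28.59, -9.319). ∠PVL = 98.9° gives VL at -158.0° from the x-axis; with |VL| = 15.6, L = (14.13, -15.16). ∠VLE = 105.1° gives LE at 127.1° from the x-axis; with |LE| = 25.7, E = (-1.375, 5.335). LE is perpendicular to EA, so EA runs at 37.10°; with |EA| = 14.7, A = (10.35, 14.20). ∠EAR = 75.5° gives AR at -67.40° from the x-axis; with |AR| = 22.9, R = (19.15, -6.940). Then |SR| = |R − S| = 20.37.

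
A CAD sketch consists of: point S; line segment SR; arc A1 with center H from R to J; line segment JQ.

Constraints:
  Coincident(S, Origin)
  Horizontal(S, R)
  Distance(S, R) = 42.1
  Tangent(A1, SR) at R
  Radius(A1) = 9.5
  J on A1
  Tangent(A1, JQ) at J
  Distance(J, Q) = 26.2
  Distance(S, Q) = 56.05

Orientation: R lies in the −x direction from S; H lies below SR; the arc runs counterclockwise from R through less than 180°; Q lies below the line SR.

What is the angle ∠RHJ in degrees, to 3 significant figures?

111°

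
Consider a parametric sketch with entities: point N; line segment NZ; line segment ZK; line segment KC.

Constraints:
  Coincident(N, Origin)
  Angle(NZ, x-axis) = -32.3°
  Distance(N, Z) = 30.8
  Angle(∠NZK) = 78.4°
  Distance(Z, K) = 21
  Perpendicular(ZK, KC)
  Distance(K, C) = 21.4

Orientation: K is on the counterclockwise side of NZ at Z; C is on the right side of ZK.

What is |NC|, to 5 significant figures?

53.654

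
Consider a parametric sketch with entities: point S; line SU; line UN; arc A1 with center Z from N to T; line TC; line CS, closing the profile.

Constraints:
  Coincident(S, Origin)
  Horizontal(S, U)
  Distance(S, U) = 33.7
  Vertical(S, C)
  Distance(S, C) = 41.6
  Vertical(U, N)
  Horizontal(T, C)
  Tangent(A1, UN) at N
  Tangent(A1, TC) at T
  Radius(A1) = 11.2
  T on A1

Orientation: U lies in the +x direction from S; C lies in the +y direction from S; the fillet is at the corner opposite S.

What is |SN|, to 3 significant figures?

45.4

The virtual corner opposite S is at (33.7, 41.6). The tangent condition forces ZN to be normal to UN and since A1 is tangent to TC there, ZT ⟂ TC, with radius 11.2, so the center Z sits 11.2 in from both sides at Z = (22.5, 30.4). That places the tangent points at N = (33.7, 30.4) on UN and T = (22.5, 41.6) on TC. Then |SN| = |N − S| = 45.4.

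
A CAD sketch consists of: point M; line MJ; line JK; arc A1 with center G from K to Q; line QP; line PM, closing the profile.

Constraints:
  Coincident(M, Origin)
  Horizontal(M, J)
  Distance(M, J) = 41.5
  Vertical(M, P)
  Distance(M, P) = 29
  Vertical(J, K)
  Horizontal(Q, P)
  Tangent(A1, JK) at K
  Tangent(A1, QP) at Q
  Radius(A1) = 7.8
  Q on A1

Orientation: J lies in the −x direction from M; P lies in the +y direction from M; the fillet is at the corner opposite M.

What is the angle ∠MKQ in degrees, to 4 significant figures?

72.06°

The virtual corner opposite M is at (-41.50, 29.00). The tangent condition forces GK to be normal to JK and A1 meets QP tangentially, so GQ is at right angles to QP, with radius 7.8, so the center G sits 7.8 in from both sides at G = (-33.70, 21.20). That places the tangent points at K = (-41.50, 21.20) on JK and Q = (-33.70, 29.00) on QP. Then cos ∠MKQ = KM·KQ / (|KM||KQ|), giving 72.06°.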